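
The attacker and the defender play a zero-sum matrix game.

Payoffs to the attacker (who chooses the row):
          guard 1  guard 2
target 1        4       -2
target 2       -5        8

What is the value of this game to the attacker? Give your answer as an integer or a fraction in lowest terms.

22/19

Row minima are -2 and -5, so the attacker's maximin is -2; column maxima are 4 and 8, so the defender's minimax is 4. These differ, so the equilibrium is in mixed strategies.
Let the attacker play target 1 with probability p. The defender is indifferent when 4p − 5(1−p) = −2p + 8(1−p), giving p = 13/19.
Let the defender play guard 1 with probability q. The attacker is indifferent when 4q − 2(1−q) = −5q + 8(1−q), giving q = 10/19.
The value is 4·(10/19) + (-2)·(9/19) = 22/19.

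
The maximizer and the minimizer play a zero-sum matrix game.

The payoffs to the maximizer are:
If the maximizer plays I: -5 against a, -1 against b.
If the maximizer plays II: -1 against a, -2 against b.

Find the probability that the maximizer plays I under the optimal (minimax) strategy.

1/5

Row minima are -5 and -2, so the maximizer's maximin is -2; column maxima are -1 and -1, so the minimizer's minimax is -1. These differ, so the equilibrium is in mixed strategies.
Let the maximizer play I with probability p. The minimizer is indifferent when −5p − (1−p) = −p − 2(1−p), giving p = 1/5.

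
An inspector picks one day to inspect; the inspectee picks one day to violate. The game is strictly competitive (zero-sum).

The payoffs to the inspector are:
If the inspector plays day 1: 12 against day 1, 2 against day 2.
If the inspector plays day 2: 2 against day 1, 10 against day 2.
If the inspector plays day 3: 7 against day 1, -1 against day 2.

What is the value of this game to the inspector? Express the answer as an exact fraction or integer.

58/9

Row day 3 is strictly dominated by row day 1, so the inspector never plays it.
The remaining 2×2 game on (day 1, day 2) × (day 1, day 2) has no saddle point. Let the inspector play day 1 with probability p; indifference gives 12p + 2(1−p) = 2p + 10(1−p), so p = 4/9.
Similarly the inspectee's optimal q on day 1 is 4/9, and the value is 12·(4/9) + (2)·(5/9) = 58/9.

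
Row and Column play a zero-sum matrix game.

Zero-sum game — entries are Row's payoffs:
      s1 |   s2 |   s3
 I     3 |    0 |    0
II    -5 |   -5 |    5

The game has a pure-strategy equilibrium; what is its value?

0

Row minima: 0, -5 → Row's maximin is 0.
Column maxima: 3, 0, 5 → Column's minimax is 0.
They coincide at (I, s2), so the value is 0.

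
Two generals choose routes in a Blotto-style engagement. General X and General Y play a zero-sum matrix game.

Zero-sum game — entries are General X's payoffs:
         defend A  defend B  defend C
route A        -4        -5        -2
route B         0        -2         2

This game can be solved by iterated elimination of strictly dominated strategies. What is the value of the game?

-2

Column defend C is strictly dominated by defend A for General Y (-4<-2, 0<2); eliminate defend C.
Row route A is strictly dominated by row route B (0>-4, -2>-5); eliminate route A.
Column defend A is strictly dominated by defend B for General Y (-2<0); eliminate defend A.
Only (route B, defend B) remains, with payoff -2.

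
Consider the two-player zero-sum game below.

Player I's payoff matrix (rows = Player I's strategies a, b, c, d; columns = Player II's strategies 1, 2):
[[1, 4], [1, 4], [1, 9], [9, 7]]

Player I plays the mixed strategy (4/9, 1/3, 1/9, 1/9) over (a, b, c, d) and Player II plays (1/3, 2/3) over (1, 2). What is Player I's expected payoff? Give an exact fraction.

35/9

Against (1/3, 2/3), each row's expected payoff is a: 3; b: 3; c: 19/3; d: 23/3.
Taking the (4/9, 1/3, 1/9, 1/9)-weighted average: (4/9)·(3) + (1/3)·(3) + (1/9)·(19/3) + (1/9)·(23/3) = 35/9.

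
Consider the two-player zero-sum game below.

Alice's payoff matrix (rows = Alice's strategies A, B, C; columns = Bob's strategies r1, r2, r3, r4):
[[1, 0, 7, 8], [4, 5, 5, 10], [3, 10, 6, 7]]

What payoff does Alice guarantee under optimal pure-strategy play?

4

Row minima: 0, 4, 3 → Alice's maximin is 4.
Column maxima: 4, 10, 7, 10 → Bob's minimax is 4.
They coincide at (B, r1), so the value is 4.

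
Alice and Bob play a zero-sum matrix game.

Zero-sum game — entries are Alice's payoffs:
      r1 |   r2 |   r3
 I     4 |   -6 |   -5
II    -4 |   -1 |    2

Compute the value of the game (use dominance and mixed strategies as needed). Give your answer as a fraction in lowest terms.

-28/13

Column r3 is strictly dominated by r2 for Bob (it gives Alice more in every row).
The remaining 2×2 game on (I, II) × (r1, r2) has no saddle point. Let Alice play I with probability p; indifference gives 4p − 4(1−p) = −6p − (1−p), so p = 3/13.
Similarly Bob's optimal q on r1 is 5/13, and the value is 4·(5/13) + (-6)·(8/13) = -28/13.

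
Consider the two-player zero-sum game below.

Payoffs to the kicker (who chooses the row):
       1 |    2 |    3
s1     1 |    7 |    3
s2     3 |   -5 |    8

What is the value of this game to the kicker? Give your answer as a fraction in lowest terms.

Column 3 is strictly dominated by 1 for the goalkeeper (it gives the kicker more in every row).
The remaining 2×2 game on (s1, s2) × (1, 2) has no saddle point. Let the kicker play s1 with probability p; indifference gives p + 3(1−p) = 7p − 5(1−p), so p = 4/7.
Similarly the goalkeeper's optimal q on 1 is 6/7, and the value is 1·(6/7) + (7)·(1/7) = 13/7.

13/7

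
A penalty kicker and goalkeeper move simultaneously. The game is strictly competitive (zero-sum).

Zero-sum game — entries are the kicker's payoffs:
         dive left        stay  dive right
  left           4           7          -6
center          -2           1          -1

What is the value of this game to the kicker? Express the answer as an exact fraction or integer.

-16/11

Column stay is strictly dominated by dive left for the goalkeeper (it gives the kicker more in every row).
The remaining 2×2 game on (left, center) × (dive left, dive right) has no saddle point. Let the kicker play left with probability p; indifference gives 4p − 2(1−p) = −6p − (1−p), so p = 1/11.
Similarly the goalkeeper's optimal q on dive left is 5/11, and the value is 4·(5/11) + (-6)·(6/11) = -16/11.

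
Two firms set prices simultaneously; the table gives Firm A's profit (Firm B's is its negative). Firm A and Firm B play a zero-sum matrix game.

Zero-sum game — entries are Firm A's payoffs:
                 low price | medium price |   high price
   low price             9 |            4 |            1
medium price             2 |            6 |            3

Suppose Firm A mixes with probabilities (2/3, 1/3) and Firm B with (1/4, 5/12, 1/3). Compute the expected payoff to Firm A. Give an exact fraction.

Against (1/4, 5/12, 1/3), each row's expected payoff is low price: 17/4; medium price: 4.
Taking the (2/3, 1/3)-weighted average: (2/3)·(17/4) + (1/3)·(4) = 25/6.

25/6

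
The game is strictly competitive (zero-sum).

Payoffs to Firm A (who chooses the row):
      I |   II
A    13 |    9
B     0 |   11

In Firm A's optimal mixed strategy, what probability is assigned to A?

11/15

Row minima are 9 and 0, so Firm A's maximin is 9; column maxima are 13 and 11, so Firm B's minimax is 11. These differ, so the equilibrium is in mixed strategies.
Let Firm A play A with probability p. Firm B is indifferent when 13p = 9p + 11(1−p), giving p = 11/15.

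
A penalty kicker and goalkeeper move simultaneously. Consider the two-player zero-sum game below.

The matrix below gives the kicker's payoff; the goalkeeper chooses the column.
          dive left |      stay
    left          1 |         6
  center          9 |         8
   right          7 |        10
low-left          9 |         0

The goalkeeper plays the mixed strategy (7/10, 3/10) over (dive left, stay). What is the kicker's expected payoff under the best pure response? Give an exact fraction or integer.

left: (1)·(7/10) + (6)·(3/10) = 5/2.
center: (9)·(7/10) + (8)·(3/10) = 87/10.
right: (7)·(7/10) + (10)·(3/10) = 79/10.
low-left: (9)·(7/10) + (0)·(3/10) = 63/10.
The best pure response is center with expected payoff 87/10.

87/10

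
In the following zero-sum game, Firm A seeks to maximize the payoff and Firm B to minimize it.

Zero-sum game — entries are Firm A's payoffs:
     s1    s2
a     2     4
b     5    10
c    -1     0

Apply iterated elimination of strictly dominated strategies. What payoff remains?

5

Column s2 is strictly dominated by s1 for Firm B (2<4, 5<10, -1<0); eliminate s2.
Row a is strictly dominated by row b (5>2); eliminate a.
Row c is strictly dominated by row b (5>-1); eliminate c.
Only (b, s1) remains, with payoff 5.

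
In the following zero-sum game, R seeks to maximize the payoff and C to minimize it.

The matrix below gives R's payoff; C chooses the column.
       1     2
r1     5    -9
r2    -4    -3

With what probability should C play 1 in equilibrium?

Row minima are -9 and -4, so R's maximin is -4; column maxima are 5 and -3, so C's minimax is -3. These differ, so the equilibrium is in mixed strategies.
Let C play 1 with probability q. R is indifferent when 5q − 9(1−q) = −4q − 3(1−q), giving q = 2/5.

2/5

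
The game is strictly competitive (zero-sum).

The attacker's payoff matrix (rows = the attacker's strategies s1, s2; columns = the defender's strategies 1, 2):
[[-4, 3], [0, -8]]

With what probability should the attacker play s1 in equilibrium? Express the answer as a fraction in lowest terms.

Row minima are -4 and -8, so the attacker's maximin is -4; column maxima are 0 and 3, so the defender's minimax is 0. These differ, so the equilibrium is in mixed strategies.
Let the attacker play s1 with probability p. The defender is indifferent when −4p = 3p − 8(1−p), giving p = 8/15.

8/15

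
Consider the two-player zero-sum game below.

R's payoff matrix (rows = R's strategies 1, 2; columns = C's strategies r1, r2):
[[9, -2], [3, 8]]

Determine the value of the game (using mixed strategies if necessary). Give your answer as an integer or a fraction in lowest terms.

Row minima are -2 and 3, so R's maximin is 3; column maxima are 9 and 8, so C's minimax is 8. These differ, so the equilibrium is in mixed strategies.
Let R play 1 with probability p. C is indifferent when 9p + 3(1−p) = −2p + 8(1−p), giving p = 5/16.
Let C play r1 with probability q. R is indifferent when 9q − 2(1−q) = 3q + 8(1−q), giving q = 5/8.
The value is 9·(5/8) + (-2)·(3/8) = 39/8.

39/8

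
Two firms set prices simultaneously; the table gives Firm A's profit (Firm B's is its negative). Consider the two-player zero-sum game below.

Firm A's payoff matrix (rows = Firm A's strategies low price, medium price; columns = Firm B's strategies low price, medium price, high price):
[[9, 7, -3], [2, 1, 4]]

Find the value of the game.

31/13

Column low price is strictly dominated by medium price for Firm B (it gives Firm A more in every row).
The remaining 2×2 game on (low price, medium price) × (medium price, high price) has no saddle point. Let Firm A play low price with probability p; indifference gives 7p + (1−p) = −3p + 4(1−p), so p = 3/13.
Similarly Firm B's optimal q on medium price is 7/13, and the value is 7·(7/13) + (-3)·(6/13) = 31/13.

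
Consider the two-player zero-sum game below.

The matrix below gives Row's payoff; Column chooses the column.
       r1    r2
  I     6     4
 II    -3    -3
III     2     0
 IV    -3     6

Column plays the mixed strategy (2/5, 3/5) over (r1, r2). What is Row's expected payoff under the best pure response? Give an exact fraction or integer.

24/5

I: (6)·(2/5) + (4)·(3/5) = 24/5.
II: (-3)·(2/5) + (-3)·(3/5) = -3.
III: (2)·(2/5) + (0)·(3/5) = 4/5.
IV: (-3)·(2/5) + (6)·(3/5) = 12/5.
The best pure response is I with expected payoff 24/5.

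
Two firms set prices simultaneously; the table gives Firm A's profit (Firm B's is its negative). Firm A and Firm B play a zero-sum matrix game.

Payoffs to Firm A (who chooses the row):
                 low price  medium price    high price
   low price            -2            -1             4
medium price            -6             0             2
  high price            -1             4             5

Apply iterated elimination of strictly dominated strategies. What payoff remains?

Row low price is strictly dominated by row high price (-1>-2, 4>-1, 5>4); eliminate low price.
Row medium price is strictly dominated by row high price (-1>-6, 4>0, 5>2); eliminate medium price.
Column medium price is strictly dominated by low price for Firm B (-1<4); eliminate medium price.
Column high price is strictly dominated by low price for Firm B (-1<5); eliminate high price.
Only (high price, low price) remains, with payoff -1.

-1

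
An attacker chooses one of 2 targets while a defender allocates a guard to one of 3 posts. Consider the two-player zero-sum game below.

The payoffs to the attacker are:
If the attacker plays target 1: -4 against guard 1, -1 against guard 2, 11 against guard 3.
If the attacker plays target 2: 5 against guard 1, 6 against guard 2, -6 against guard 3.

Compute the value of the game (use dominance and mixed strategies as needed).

31/26

Column guard 2 is strictly dominated by guard 1 for the defender (it gives the attacker more in every row).
The remaining 2×2 game on (target 1, target 2) × (guard 1, guard 3) has no saddle point. Let the attacker play target 1 with probability p; indifference gives −4p + 5(1−p) = 11p − 6(1−p), so p = 11/26.
Similarly the defender's optimal q on guard 1 is 17/26, and the value is -4·(17/26) + (11)·(9/26) = 31/26.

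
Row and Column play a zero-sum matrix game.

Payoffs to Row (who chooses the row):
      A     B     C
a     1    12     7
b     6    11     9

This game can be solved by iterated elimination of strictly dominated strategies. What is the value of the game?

Column C is strictly dominated by A for Column (1<7, 6<9); eliminate C.
Column B is strictly dominated by A for Column (1<12, 6<11); eliminate B.
Row a is strictly dominated by row b (6>1); eliminate a.
Only (b, A) remains, with payoff 6.

6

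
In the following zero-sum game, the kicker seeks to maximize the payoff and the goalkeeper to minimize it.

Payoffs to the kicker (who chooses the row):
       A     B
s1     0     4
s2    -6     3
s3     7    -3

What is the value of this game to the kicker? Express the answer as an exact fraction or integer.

Row s2 is strictly dominated by row s1, so the kicker never plays it.
The remaining 2×2 game on (s1, s3) × (A, B) has no saddle point. Let the kicker play s1 with probability p; indifference gives 7(1−p) = 4p − 3(1−p), so p = 5/7.
Similarly the goalkeeper's optimal q on A is 1/2, and the value is 0·(1/2) + (4)·(1/2) = 2.

2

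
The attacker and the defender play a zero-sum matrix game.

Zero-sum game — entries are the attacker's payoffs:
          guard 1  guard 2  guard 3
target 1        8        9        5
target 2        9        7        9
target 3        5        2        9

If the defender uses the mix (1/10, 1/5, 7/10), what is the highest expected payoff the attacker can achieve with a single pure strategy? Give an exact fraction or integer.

target 1: (8)·(1/10) + (9)·(1/5) + (5)·(7/10) = 61/10.
target 2: (9)·(1/10) + (7)·(1/5) + (9)·(7/10) = 43/5.
target 3: (5)·(1/10) + (2)·(1/5) + (9)·(7/10) = 36/5.
The best pure response is target 2 with expected payoff 43/5.

43/5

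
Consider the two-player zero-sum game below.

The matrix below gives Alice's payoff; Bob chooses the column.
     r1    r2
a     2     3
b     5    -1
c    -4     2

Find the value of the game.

Row c is strictly dominated by row a, so Alice never plays it.
The remaining 2×2 game on (a, b) × (r1, r2) has no saddle point. Let Alice play a with probability p; indifference gives 2p + 5(1−p) = 3p − (1−p), so p = 6/7.
Similarly Bob's optimal q on r1 is 4/7, and the value is 2·(4/7) + (3)·(3/7) = 17/7.

17/7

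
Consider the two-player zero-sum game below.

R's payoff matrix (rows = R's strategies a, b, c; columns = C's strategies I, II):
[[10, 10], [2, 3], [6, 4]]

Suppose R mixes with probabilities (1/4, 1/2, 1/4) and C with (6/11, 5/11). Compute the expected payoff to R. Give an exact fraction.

5

Against (6/11, 5/11), each row's expected payoff is a: 10; b: 27/11; c: 56/11.
Taking the (1/4, 1/2, 1/4)-weighted average: (1/4)·(10) + (1/2)·(27/11) + (1/4)·(56/11) = 5.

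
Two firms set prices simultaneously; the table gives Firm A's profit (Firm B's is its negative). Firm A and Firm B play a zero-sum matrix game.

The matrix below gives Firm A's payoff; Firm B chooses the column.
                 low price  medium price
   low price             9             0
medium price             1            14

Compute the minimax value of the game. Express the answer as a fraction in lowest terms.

63/11

Row minima are 0 and 1, so Firm A's maximin is 1; column maxima are 9 and 14, so Firm B's minimax is 9. These differ, so the equilibrium is in mixed strategies.
Let Firm A play low price with probability p. Firm B is indifferent when 9p + (1−p) = 14(1−p), giving p = 13/22.
Let Firm B play low price with probability q. Firm A is indifferent when 9q = q + 14(1−q), giving q = 7/11.
The value is 9·(7/11) + (0)·(4/11) = 63/11.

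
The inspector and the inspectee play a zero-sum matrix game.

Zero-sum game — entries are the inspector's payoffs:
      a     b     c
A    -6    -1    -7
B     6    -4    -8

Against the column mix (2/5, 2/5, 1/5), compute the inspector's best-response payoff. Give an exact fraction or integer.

A: (-6)·(2/5) + (-1)·(2/5) + (-7)·(1/5) = -21/5.
B: (6)·(2/5) + (-4)·(2/5) + (-8)·(1/5) = -4/5.
The best pure response is B with expected payoff -4/5.

-4/5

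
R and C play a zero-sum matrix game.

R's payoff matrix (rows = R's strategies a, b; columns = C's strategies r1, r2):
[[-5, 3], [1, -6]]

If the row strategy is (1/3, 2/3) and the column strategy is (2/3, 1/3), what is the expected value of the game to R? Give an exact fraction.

-5/3

Against (2/3, 1/3), each row's expected payoff is a: -7/3; b: -4/3.
Taking the (1/3, 2/3)-weighted average: (1/3)·(-7/3) + (2/3)·(-4/3) = -5/3.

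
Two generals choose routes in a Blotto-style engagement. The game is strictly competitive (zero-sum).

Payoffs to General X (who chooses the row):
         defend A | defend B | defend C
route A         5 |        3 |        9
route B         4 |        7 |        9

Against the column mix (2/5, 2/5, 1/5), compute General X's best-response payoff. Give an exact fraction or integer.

route A: (5)·(2/5) + (3)·(2/5) + (9)·(1/5) = 5.
route B: (4)·(2/5) + (7)·(2/5) + (9)·(1/5) = 31/5.
The best pure response is route B with expected payoff 31/5.

31/5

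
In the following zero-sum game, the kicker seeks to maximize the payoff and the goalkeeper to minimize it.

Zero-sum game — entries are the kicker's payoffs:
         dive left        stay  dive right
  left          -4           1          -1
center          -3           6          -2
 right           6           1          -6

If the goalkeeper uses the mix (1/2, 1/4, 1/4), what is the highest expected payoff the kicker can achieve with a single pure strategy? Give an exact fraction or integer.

7/4

left: (-4)·(1/2) + (1)·(1/4) + (-1)·(1/4) = -2.
center: (-3)·(1/2) + (6)·(1/4) + (-2)·(1/4) = -1/2.
right: (6)·(1/2) + (1)·(1/4) + (-6)·(1/4) = 7/4.
The best pure response is right with expected payoff 7/4.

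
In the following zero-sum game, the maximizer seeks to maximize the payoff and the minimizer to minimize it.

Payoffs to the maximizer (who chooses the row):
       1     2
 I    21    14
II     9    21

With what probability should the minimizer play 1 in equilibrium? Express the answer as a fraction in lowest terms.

Row minima are 14 and 9, so the maximizer's maximin is 14; column maxima are 21 and 21, so the minimizer's minimax is 21. These differ, so the equilibrium is in mixed strategies.
Let the minimizer play 1 with probability q. The maximizer is indifferent when 21q + 14(1−q) = 9q + 21(1−q), giving q = 7/19.

7/19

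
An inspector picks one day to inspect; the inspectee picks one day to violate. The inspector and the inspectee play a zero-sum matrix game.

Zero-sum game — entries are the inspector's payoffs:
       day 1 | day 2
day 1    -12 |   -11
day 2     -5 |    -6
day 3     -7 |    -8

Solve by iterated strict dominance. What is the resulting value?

Row day 3 is strictly dominated by row day 2 (-5>-7, -6>-8); eliminate day 3.
Row day 1 is strictly dominated by row day 2 (-5>-12, -6>-11); eliminate day 1.
Column day 1 is strictly dominated by day 2 for the inspectee (-6<-5); eliminate day 1.
Only (day 2, day 2) remains, with payoff -6.

-6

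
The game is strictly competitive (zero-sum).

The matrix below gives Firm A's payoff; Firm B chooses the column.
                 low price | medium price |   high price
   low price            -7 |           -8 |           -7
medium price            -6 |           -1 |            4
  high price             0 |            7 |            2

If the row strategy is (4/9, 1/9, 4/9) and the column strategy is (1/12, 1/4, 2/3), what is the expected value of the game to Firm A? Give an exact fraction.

Against (1/12, 1/4, 2/3), each row's expected payoff is low price: -29/4; medium price: 23/12; high price: 37/12.
Taking the (4/9, 1/9, 4/9)-weighted average: (4/9)·(-29/4) + (1/9)·(23/12) + (4/9)·(37/12) = -59/36.

-59/36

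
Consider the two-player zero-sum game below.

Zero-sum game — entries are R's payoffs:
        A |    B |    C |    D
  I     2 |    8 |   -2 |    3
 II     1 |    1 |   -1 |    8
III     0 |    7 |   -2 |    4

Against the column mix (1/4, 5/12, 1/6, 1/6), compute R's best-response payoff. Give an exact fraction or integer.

4

I: (2)·(1/4) + (8)·(5/12) + (-2)·(1/6) + (3)·(1/6) = 4.
II: (1)·(1/4) + (1)·(5/12) + (-1)·(1/6) + (8)·(1/6) = 11/6.
III: (0)·(1/4) + (7)·(5/12) + (-2)·(1/6) + (4)·(1/6) = 13/4.
The best pure response is I with expected payoff 4.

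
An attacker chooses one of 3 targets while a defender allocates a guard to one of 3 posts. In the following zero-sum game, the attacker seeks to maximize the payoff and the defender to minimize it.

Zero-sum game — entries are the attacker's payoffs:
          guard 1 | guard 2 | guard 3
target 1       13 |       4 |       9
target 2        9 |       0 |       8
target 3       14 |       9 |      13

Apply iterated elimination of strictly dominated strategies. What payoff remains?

Column guard 1 is strictly dominated by guard 2 for the defender (4<13, 0<9, 9<14); eliminate guard 1.
Column guard 3 is strictly dominated by guard 2 for the defender (4<9, 0<8, 9<13); eliminate guard 3.
Row target 2 is strictly dominated by row target 1 (4>0); eliminate target 2.
Row target 1 is strictly dominated by row target 3 (9>4); eliminate target 1.
Only (target 3, guard 2) remains, with payoff 9.

9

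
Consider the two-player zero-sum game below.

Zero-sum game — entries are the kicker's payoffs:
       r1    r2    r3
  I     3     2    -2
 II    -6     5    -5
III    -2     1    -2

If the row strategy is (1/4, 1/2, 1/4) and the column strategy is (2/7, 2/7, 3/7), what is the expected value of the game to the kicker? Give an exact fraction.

-19/14

Against (2/7, 2/7, 3/7), each row's expected payoff is I: 4/7; II: -17/7; III: -8/7.
Taking the (1/4, 1/2, 1/4)-weighted average: (1/4)·(4/7) + (1/2)·(-17/7) + (1/4)·(-8/7) = -19/14.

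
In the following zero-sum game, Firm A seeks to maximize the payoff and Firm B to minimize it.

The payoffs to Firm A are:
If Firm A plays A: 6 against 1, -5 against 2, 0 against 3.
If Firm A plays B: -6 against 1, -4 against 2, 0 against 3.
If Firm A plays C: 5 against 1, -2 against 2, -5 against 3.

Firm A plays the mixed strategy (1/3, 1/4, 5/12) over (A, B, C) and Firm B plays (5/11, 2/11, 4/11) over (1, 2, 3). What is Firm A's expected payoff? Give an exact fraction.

-29/132

Against (5/11, 2/11, 4/11), each row's expected payoff is A: 20/11; B: -38/11; C: 1/11.
Taking the (1/3, 1/4, 5/12)-weighted average: (1/3)·(20/11) + (1/4)·(-38/11) + (5/12)·(1/11) = -29/132.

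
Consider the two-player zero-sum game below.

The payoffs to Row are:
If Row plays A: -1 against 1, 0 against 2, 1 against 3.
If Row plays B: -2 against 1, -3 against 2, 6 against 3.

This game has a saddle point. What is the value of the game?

Row minima: -1, -3 → Row's maximin is -1.
Column maxima: -1, 0, 6 → Column's minimax is -1.
They coincide at (A, 1), so the value is -1.

-1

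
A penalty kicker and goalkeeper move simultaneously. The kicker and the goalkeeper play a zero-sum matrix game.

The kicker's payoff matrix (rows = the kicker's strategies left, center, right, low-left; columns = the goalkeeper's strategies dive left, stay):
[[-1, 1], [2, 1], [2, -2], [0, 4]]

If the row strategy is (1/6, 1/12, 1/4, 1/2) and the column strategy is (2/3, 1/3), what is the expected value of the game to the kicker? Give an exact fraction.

11/12

Against (2/3, 1/3), each row's expected payoff is left: -1/3; center: 5/3; right: 2/3; low-left: 4/3.
Taking the (1/6, 1/12, 1/4, 1/2)-weighted average: (1/6)·(-1/3) + (1/12)·(5/3) + (1/4)·(2/3) + (1/2)·(4/3) = 11/12.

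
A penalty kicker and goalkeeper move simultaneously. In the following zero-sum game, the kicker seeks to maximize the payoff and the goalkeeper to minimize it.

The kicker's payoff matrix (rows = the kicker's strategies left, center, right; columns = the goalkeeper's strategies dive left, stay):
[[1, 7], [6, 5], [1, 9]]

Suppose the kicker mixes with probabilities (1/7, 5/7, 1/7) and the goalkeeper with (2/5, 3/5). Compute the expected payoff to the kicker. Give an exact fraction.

187/35

Against (2/5, 3/5), each row's expected payoff is left: 23/5; center: 27/5; right: 29/5.
Taking the (1/7, 5/7, 1/7)-weighted average: (1/7)·(23/5) + (5/7)·(27/5) + (1/7)·(29/5) = 187/35.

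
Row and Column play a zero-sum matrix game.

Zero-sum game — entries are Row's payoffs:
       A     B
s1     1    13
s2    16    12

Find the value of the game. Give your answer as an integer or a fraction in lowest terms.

Row minima are 1 and 12, so Row's maximin is 12; column maxima are 16 and 13, so Column's minimax is 13. These differ, so the equilibrium is in mixed strategies.
Let Row play s1 with probability p. Column is indifferent when p + 16(1−p) = 13p + 12(1−p), giving p = 1/4.
Let Column play A with probability q. Row is indifferent when q + 13(1−q) = 16q + 12(1−q), giving q = 1/16.
The value is 1·(1/16) + (13)·(15/16) = 49/4.

49/4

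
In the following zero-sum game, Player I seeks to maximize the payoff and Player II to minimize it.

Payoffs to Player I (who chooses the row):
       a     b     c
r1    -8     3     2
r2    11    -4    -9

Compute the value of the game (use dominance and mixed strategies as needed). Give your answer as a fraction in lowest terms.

-5/3

Column b is strictly dominated by c for Player II (it gives Player I more in every row).
The remaining 2×2 game on (r1, r2) × (a, c) has no saddle point. Let Player I play r1 with probability p; indifference gives −8p + 11(1−p) = 2p − 9(1−p), so p = 2/3.
Similarly Player II's optimal q on a is 11/30, and the value is -8·(11/30) + (2)·(19/30) = -5/3.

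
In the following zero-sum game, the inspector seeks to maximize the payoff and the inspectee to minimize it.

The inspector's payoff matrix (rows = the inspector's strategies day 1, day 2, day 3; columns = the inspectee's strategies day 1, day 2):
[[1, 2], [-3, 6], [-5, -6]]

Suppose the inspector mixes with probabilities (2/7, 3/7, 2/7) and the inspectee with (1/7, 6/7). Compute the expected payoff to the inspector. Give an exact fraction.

Against (1/7, 6/7), each row's expected payoff is day 1: 13/7; day 2: 33/7; day 3: -41/7.
Taking the (2/7, 3/7, 2/7)-weighted average: (2/7)·(13/7) + (3/7)·(33/7) + (2/7)·(-41/7) = 43/49.

43/49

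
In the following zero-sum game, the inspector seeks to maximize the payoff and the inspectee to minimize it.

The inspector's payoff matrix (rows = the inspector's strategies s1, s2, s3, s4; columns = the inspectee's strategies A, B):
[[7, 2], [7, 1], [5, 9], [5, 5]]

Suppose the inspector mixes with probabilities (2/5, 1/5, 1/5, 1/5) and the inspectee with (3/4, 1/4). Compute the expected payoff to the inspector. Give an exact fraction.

28/5

Against (3/4, 1/4), each row's expected payoff is s1: 23/4; s2: 11/2; s3: 6; s4: 5.
Taking the (2/5, 1/5, 1/5, 1/5)-weighted average: (2/5)·(23/4) + (1/5)·(11/2) + (1/5)·(6) + (1/5)·(5) = 28/5.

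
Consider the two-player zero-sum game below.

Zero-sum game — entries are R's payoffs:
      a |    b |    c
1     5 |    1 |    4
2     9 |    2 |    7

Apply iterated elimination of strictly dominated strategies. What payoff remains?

2

Row 1 is strictly dominated by row 2 (9>5, 2>1, 7>4); eliminate 1.
Column a is strictly dominated by b for C (2<9); eliminate a.
Column c is strictly dominated by b for C (2<7); eliminate c.
Only (2, b) remains, with payoff 2.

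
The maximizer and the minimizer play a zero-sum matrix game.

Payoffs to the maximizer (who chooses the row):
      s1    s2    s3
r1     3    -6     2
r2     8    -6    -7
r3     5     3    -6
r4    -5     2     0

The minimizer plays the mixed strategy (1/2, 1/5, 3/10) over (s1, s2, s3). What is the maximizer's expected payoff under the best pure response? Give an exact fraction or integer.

r1: (3)·(1/2) + (-6)·(1/5) + (2)·(3/10) = 9/10.
r2: (8)·(1/2) + (-6)·(1/5) + (-7)·(3/10) = 7/10.
r3: (5)·(1/2) + (3)·(1/5) + (-6)·(3/10) = 13/10.
r4: (-5)·(1/2) + (2)·(1/5) + (0)·(3/10) = -21/10.
The best pure response is r3 with expected payoff 13/10.

13/10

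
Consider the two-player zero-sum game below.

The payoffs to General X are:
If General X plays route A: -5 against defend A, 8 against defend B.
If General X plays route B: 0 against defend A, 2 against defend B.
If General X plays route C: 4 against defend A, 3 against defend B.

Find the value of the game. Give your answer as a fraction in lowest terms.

Row route B is strictly dominated by row route C, so General X never plays it.
The remaining 2×2 game on (route A, route C) × (defend A, defend B) has no saddle point. Let General X play route A with probability p; indifference gives −5p + 4(1−p) = 8p + 3(1−p), so p = 1/14.
Similarly General Y's optimal q on defend A is 5/14, and the value is -5·(5/14) + (8)·(9/14) = 47/14.

47/14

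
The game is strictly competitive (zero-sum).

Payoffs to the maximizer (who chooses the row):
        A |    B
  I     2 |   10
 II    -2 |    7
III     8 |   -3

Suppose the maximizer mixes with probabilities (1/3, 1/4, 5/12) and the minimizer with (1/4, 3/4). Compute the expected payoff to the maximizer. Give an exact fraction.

Against (1/4, 3/4), each row's expected payoff is I: 8; II: 19/4; III: -1/4.
Taking the (1/3, 1/4, 5/12)-weighted average: (1/3)·(8) + (1/4)·(19/4) + (5/12)·(-1/4) = 15/4.

15/4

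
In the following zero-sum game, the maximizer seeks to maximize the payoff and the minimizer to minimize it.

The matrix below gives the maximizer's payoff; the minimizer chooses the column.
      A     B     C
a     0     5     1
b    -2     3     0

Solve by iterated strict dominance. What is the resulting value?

Column C is strictly dominated by A for the minimizer (0<1, -2<0); eliminate C.
Row b is strictly dominated by row a (0>-2, 5>3); eliminate b.
Column B is strictly dominated by A for the minimizer (0<5); eliminate B.
Only (a, A) remains, with payoff 0.

0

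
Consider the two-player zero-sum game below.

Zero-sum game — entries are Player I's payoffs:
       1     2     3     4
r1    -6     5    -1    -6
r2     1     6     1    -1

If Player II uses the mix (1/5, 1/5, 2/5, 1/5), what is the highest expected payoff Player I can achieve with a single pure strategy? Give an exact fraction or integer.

8/5

r1: (-6)·(1/5) + (5)·(1/5) + (-1)·(2/5) + (-6)·(1/5) = -9/5.
r2: (1)·(1/5) + (6)·(1/5) + (1)·(2/5) + (-1)·(1/5) = 8/5.
The best pure response is r2 with expected payoff 8/5.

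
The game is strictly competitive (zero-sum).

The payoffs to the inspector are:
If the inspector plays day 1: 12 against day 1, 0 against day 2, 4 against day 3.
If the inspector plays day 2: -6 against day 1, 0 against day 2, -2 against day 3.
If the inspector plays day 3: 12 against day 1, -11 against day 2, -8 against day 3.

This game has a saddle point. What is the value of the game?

0

Row minima: 0, -6, -11 → the inspector's maximin is 0.
Column maxima: 12, 0, 4 → the inspectee's minimax is 0.
They coincide at (day 1, day 2), so the value is 0.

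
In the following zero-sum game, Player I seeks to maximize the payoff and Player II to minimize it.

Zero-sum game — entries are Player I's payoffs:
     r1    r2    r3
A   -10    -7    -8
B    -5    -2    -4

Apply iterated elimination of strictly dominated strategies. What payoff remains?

Row A is strictly dominated by row B (-5>-10, -2>-7, -4>-8); eliminate A.
Column r2 is strictly dominated by r1 for Player II (-5<-2); eliminate r2.
Column r3 is strictly dominated by r1 for Player II (-5<-4); eliminate r3.
Only (B, r1) remains, with payoff -5.

-5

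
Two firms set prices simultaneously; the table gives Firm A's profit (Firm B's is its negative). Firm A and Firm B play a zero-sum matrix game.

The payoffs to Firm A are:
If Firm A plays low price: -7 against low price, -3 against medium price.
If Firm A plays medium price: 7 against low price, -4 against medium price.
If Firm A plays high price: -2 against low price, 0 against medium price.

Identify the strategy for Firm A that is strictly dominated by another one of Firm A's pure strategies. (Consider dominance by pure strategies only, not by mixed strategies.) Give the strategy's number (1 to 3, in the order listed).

1

Compare low price with high price: -2 > -7, 0 > -3.
So high price strictly dominates low price for Firm A; low price is strictly dominated.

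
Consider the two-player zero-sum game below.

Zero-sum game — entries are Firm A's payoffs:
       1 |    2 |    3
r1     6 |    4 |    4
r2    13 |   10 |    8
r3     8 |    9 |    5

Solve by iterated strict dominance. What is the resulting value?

8

Column 1 is strictly dominated by 3 for Firm B (4<6, 8<13, 5<8); eliminate 1.
Row r3 is strictly dominated by row r2 (10>9, 8>5); eliminate r3.
Row r1 is strictly dominated by row r2 (10>4, 8>4); eliminate r1.
Column 2 is strictly dominated by 3 for Firm B (8<10); eliminate 2.
Only (r2, 3) remains, with payoff 8.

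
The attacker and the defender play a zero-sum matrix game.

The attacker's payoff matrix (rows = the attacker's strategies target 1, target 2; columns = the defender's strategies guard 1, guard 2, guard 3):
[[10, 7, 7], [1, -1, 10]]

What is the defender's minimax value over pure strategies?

The worst case (largest entry) in each column is guard 1: 10, guard 2: 7, guard 3: 10.
The best (smallest) of these is 7.

7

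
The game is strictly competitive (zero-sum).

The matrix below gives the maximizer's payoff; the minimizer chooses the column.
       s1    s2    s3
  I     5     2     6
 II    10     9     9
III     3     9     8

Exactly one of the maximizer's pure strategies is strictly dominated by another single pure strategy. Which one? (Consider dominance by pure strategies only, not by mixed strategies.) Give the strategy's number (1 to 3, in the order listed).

1

Compare I with II: 10 > 5, 9 > 2, 9 > 6.
So II strictly dominates I for the maximizer; I is strictly dominated.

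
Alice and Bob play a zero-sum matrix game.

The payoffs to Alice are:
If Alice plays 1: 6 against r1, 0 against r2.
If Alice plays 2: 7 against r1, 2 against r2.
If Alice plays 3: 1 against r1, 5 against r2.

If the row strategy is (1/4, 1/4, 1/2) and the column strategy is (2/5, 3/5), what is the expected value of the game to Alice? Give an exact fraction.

33/10

Against (2/5, 3/5), each row's expected payoff is 1: 12/5; 2: 4; 3: 17/5.
Taking the (1/4, 1/4, 1/2)-weighted average: (1/4)·(12/5) + (1/4)·(4) + (1/2)·(17/5) = 33/10.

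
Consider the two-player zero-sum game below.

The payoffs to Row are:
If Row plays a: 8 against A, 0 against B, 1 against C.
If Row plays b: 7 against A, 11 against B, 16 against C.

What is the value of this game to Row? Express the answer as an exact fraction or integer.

22/3

Column C is strictly dominated by B for Column (it gives Row more in every row).
The remaining 2×2 game on (a, b) × (A, B) has no saddle point. Let Row play a with probability p; indifference gives 8p + 7(1−p) = 11(1−p), so p = 1/3.
Similarly Column's optimal q on A is 11/12, and the value is 8·(11/12) + (0)·(1/12) = 22/3.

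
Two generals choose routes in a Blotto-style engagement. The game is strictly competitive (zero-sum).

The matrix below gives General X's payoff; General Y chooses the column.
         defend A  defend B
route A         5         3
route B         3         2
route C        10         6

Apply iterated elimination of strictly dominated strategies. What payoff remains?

Column defend A is strictly dominated by defend B for General Y (3<5, 2<3, 6<10); eliminate defend A.
Row route A is strictly dominated by row route C (6>3); eliminate route A.
Row route B is strictly dominated by row route C (6>2); eliminate route B.
Only (route C, defend B) remains, with payoff 6.

6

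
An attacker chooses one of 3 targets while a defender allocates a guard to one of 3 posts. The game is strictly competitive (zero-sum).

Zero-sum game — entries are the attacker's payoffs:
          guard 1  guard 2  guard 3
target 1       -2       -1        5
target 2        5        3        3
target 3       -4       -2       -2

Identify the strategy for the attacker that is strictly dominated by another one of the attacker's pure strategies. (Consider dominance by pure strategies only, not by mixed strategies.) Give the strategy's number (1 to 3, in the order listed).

3

Compare target 3 with target 1: -2 > -4, -1 > -2, 5 > -2.
So target 1 strictly dominates target 3 for the attacker; target 3 is strictly dominated.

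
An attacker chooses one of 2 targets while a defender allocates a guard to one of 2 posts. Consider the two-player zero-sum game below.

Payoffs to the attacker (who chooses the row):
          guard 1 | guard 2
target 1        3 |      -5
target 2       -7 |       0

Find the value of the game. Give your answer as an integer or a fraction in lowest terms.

Row minima are -5 and -7, so the attacker's maximin is -5; column maxima are 3 and 0, so the defender's minimax is 0. These differ, so the equilibrium is in mixed strategies.
Let the attacker play target 1 with probability p. The defender is indifferent when 3p − 7(1−p) = −5p, giving p = 7/15.
Let the defender play guard 1 with probability q. The attacker is indifferent when 3q − 5(1−q) = −7q, giving q = 1/3.
The value is 3·(1/3) + (-5)·(2/3) = -7/3.

-7/3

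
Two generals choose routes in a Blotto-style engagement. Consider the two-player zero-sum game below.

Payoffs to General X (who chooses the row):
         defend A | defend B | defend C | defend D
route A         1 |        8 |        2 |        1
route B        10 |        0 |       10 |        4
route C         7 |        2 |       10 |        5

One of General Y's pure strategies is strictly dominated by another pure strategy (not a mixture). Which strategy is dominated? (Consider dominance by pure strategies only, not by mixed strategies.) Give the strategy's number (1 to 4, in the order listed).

General Y prefers columns that give General X less. Compare defend C with defend D: 1 < 2, 4 < 10, 5 < 10.
So defend D strictly dominates defend C for General Y; defend C is strictly dominated.

3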